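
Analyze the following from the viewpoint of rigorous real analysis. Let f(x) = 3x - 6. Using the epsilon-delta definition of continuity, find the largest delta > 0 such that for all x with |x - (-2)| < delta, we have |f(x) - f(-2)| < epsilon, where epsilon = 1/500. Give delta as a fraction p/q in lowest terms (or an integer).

We compute f(-2) = 3*(-2) - 6 = -12.
|f(x) - f(-2)| = |3x - 6 - (-12)| = |3(x - (-2))| = 3|x - (-2)|.
We need 3|x - (-2)| < 1/500, i.e. |x - (-2)| < 1/500 / 3 = 1/1500.
So any delta <= 1/1500 works. Conversely, if delta > 1/1500, then x = -2 + 1/1500 satisfies |x - (-2)| = 1/1500 < delta but |f(x) - f(-2)| = 3 * 1/1500 = 1/500, which is not < 1/500; so no larger delta works.
Hence the largest such delta is 1/1500.

1/1500


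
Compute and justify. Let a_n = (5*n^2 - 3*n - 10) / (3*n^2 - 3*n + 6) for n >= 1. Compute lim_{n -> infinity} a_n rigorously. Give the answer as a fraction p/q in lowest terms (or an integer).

Divide numerator and denominator by n^2, the highest power:
numerator / n^2 = 5 - 3/n - 10/n^2
denominator / n^2 = 3 - 3/n + 6/n^2
As n -> infinity, all terms of the form c/n^k (k >= 1) tend to 0.
So numerator / n^2 -> 5 and denominator / n^2 -> 3.
Therefore lim a_n = 5/3.

5/3


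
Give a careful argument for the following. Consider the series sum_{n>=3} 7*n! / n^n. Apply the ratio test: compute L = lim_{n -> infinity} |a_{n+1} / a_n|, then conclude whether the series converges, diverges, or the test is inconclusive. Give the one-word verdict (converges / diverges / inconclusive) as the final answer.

Let a_n denote the general term. Form the ratio a_{n+1}/a_n and simplify:
a_{n+1}/a_n = (n/(n + 1))^n
Take the limit as n -> infinity: L = exp(-1).
Since L = exp(-1) < 1, the ratio test implies the series converges.

converges


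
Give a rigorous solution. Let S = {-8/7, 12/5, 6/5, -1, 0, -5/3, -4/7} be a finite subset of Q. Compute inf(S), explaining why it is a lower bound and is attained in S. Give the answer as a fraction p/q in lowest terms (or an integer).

S is finite, so inf(S) = min(S).
Sorted increasing:
-5/3, -8/7, -1, -4/7, 0, 6/5, 12/5
The extremum is -5/3.
For every x in S, x >= -5/3. And -5/3 is in S, so it is attained.
Therefore inf(S) = -5/3.

-5/3


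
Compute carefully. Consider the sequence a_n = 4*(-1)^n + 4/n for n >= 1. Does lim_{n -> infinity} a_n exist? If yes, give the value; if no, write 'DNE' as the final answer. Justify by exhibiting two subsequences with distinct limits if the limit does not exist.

Examine the behaviour of a_n along subsequences.
a_{2k} = 4 + 4/(2k) -> 4. a_{2k+1} = -4 + 4/(2k+1) -> -4.
Since these two subsequential limits are 4 and -4, distinct, the full sequence cannot converge (a convergent sequence has all subsequences tending to the same limit). So lim a_n does not exist.

DNE


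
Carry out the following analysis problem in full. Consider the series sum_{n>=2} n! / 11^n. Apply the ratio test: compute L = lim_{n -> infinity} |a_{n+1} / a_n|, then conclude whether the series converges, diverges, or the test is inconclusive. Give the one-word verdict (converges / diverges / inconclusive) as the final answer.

Let a_n denote the general term. Form the ratio a_{n+1}/a_n and simplify:
a_{n+1}/a_n = n/11 + 1/11
Take the limit as n -> infinity: L = infinity.
Since L = infinity > 1 (or L = infinity), the ratio test implies the series diverges.

diverges


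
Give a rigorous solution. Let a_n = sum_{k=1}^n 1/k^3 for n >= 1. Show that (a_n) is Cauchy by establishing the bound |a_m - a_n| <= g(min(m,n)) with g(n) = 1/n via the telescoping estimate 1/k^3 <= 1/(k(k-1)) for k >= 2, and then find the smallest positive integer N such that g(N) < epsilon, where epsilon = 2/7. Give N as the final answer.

For m > n >= 1: |a_m - a_n| = sum_{k=n+1}^m 1/k^3.
Use 1/k^3 <= 1/(k(k-1)) = 1/(k-1) - 1/k for k >= 2 (which holds since k^3 >= k^2 >= k(k-1) for k >= 2):
sum_{k=n+1}^m 1/k^3 <= sum_{k=n+1}^m (1/(k-1) - 1/k) = 1/n - 1/m <= 1/n.
By symmetry the same bound holds with n,m swapped, so |a_m - a_n| <= 1/min(m,n) = g(min(m,n)). Since g(n) -> 0, (a_n) is Cauchy.
Now solve g(N) < 2/7: 1/N < 2/7 <=> N > 1/(2/7) = 7/2.
The smallest integer strictly greater than 7/2 is N = 4.
Check: g(4) = 1/4 < 2/7; g(3) = 1/3 >= 2/7. So N = 4.

4


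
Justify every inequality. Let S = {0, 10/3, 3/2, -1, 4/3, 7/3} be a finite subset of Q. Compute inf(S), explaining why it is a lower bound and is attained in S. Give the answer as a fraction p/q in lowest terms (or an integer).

S is finite, so inf(S) = min(S).
Sorted increasing:
-1, 0, 4/3, 3/2, 7/3, 10/3
The extremum is -1.
For every x in S, x >= -1. And -1 is in S, so it is attained.
Therefore inf(S) = -1.

-1


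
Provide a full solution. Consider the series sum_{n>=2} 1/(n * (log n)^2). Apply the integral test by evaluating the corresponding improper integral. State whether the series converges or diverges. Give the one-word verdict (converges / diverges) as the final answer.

Let f(x) = 1/(x*log(x)^2). Then f is positive, continuous, and decreasing on [2, infinity), so the integral test applies.
Compute the improper integral int_{2}^infinity f(x) dx:
  antiderivative F(x) = -1/log(x).
  F(x) -> 0 as x -> infinity.  int = 0 - F(2) = 1/log(2) < infinity. By the integral test, the series converges.

converges


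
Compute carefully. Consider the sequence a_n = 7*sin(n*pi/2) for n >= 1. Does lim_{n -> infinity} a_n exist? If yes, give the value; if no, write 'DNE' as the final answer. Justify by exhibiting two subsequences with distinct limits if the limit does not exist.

Examine the behaviour of a_n along subsequences.
a_{4k+1} = 7*sin(pi/2 + 2k*pi) = 7 -> 7. a_{4k+3} = 7*sin(3pi/2 + 2k*pi) = -7 -> -7.
Since these two subsequential limits are 7 and -7, distinct, the full sequence cannot converge (a convergent sequence has all subsequences tending to the same limit). So lim a_n does not exist.

DNE


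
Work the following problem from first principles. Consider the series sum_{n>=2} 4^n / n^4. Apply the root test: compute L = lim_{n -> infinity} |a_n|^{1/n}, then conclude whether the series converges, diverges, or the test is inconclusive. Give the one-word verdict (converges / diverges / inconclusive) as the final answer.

Let a_n denote the general term. Form |a_n|^(1/n) and simplify:
|a_n|^(1/n) = 4/n^(4/n)
Take the limit as n -> infinity: L = 4.
Since L = 4 > 1, the root test implies divergence.

diverges


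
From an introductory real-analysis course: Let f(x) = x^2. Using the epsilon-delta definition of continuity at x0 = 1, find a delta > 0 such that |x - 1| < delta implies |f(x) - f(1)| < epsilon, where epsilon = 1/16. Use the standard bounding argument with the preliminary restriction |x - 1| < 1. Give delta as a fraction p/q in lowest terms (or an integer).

Factor: |x^2 - (1)^2| = |x - 1| * |x + 1|.
Impose |x - 1| < 1 first. Then |x + 1| = |(x - 1) + 2*(1)| <= |x - 1| + 2*|1| < 1 + 2 = 3.
So |x^2 - (1)^2| < delta * 3.
We need delta * 3 <= 1/16, i.e. delta <= 1/16/3 = 1/48.
Since 1/48 < 1, this is tighter than 1; take delta = 1/48.
So delta = 1/48 works.

1/48


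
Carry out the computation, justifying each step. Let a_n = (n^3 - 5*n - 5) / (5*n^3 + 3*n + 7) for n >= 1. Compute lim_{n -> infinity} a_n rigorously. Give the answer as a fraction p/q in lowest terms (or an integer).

Divide numerator and denominator by n^3, the highest power:
numerator / n^3 = 1 - 5/n^2 - 5/n^3
denominator / n^3 = 5 + 3/n^2 + 7/n^3
As n -> infinity, all terms of the form c/n^k (k >= 1) tend to 0.
So numerator / n^3 -> 1 and denominator / n^3 -> 5.
Therefore lim a_n = 1/5.

1/5


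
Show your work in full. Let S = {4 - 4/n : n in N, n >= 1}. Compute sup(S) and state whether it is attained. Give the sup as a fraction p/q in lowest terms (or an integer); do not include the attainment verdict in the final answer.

Analysis:
- Values: 0, 2, 8/3, 3, ... strictly increasing.
- Minimum is 0 (n=1); inf = 0 (attained).
- 4 - 4/n -> 4 from below; sup = 4, not attained.
Conclusion: sup(S) = 4, not attained in S.

4


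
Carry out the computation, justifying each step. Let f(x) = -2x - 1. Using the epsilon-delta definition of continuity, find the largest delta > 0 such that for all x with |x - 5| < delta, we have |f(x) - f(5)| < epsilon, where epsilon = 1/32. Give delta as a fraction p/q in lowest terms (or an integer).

We compute f(5) = -2*(5) - 1 = -11.
|f(x) - f(5)| = |-2x - 1 - (-11)| = |-2(x - 5)| = 2|x - 5|.
We need 2|x - 5| < 1/32, i.e. |x - 5| < 1/32 / 2 = 1/64.
So any delta <= 1/64 works. Conversely, if delta > 1/64, then x = 5 + 1/64 satisfies |x - 5| = 1/64 < delta but |f(x) - f(5)| = 2 * 1/64 = 1/32, which is not < 1/32; so no larger delta works.
Hence the largest such delta is 1/64.

1/64


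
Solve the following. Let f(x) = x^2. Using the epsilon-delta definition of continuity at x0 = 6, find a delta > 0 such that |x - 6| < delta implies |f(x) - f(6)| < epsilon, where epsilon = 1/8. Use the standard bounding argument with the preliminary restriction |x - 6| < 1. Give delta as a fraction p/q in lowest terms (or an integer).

Factor: |x^2 - (6)^2| = |x - 6| * |x + 6|.
Impose |x - 6| < 1 first. Then |x + 6| = |(x - 6) + 2*(6)| <= |x - 6| + 2*|6| < 1 + 12 = 13.
So |x^2 - (6)^2| < delta * 13.
We need delta * 13 <= 1/8, i.e. delta <= 1/8/13 = 1/104.
Since 1/104 < 1, this is tighter than 1; take delta = 1/104.
So delta = 1/104 works.

1/104


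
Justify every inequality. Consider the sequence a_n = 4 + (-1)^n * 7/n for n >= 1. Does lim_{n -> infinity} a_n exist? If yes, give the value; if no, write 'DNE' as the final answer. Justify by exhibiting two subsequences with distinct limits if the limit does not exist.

Examine the behaviour of a_n along subsequences.
Even-n subsequence a_{2k} = 4 + 7/(2k) -> 4. Odd-n subsequence a_{2k+1} = 4 - 7/(2k+1) -> 4. Both tend to 4, which suggests the limit is 4; verify directly.
|a_n - 4| = |(-1)^n * 7/n| = 7/n for every n >= 1.
Given epsilon > 0, choose a positive integer N > 7/epsilon. Then for all n >= N, |a_n - 4| = 7/n <= 7/N < epsilon.
So by the definition of the limit, lim a_n exists and equals 4.

4


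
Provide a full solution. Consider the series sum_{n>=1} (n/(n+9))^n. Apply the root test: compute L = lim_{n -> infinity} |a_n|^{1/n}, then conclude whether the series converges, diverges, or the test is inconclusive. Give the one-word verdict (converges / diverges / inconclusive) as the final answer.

Let a_n denote the general term. Form |a_n|^(1/n) and simplify:
|a_n|^(1/n) = n/(n + 9)
Take the limit as n -> infinity: L = 1.
Since L = 1, the root test is inconclusive. (In fact a_n = (n/(n+9))^n -> e^(-9) != 0, so the nth-term test shows divergence; but the root test itself gives no conclusion.)

inconclusive


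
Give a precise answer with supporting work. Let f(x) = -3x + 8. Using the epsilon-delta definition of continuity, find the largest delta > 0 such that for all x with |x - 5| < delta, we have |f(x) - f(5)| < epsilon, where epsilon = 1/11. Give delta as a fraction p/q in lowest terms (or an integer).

We compute f(5) = -3*(5) + 8 = -7.
|f(x) - f(5)| = |-3x + 8 - (-7)| = |-3(x - 5)| = 3|x - 5|.
We need 3|x - 5| < 1/11, i.e. |x - 5| < 1/11 / 3 = 1/33.
So any delta <= 1/33 works. Conversely, if delta > 1/33, then x = 5 + 1/33 satisfies |x - 5| = 1/33 < delta but |f(x) - f(5)| = 3 * 1/33 = 1/11, which is not < 1/11; so no larger delta works.
Hence the largest such delta is 1/33.

1/33


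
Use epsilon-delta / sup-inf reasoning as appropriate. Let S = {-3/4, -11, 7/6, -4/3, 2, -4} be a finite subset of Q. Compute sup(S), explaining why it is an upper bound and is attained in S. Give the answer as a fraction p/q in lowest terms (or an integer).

S is finite, so sup(S) = max(S).
Sorted decreasing:
2, 7/6, -3/4, -4/3, -4, -11
The extremum is 2.
For every x in S, x <= 2. And 2 is in S, so it is attained.
Therefore sup(S) = 2.

2


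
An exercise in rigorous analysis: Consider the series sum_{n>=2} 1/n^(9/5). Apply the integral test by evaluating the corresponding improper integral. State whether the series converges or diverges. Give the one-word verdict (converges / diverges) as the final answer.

Let f(x) = x^(-9/5). Then f is positive, continuous, and decreasing on [2, infinity), so the integral test applies.
Compute the improper integral int_{2}^infinity f(x) dx:
  antiderivative F(x) = -5/(4*x^(4/5)).
  As x -> infinity, F(x) -> 0 (since p = 9/5 > 1).
  So int = F(infinity) - F(2) = 0 - (-5*2^(1/5)/8) = 5*2^(1/5)/8.
  Finite, so by the integral test, the series converges.

converges


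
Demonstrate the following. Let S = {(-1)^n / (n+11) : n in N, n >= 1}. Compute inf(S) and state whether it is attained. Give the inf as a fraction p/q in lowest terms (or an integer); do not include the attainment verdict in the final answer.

Analysis:
- Values: -1/12, 1/13, -1/14, 1/15, -1/16, ...
- Positive terms (even n): 1/(2+11), 1/(4+11), ... decreasing -> max = 1/13 (n=2).
- Negative terms (odd n): -1/(1+11), -1/(3+11), ... increasing -> min = -1/12 (n=1).
- So sup = 1/13 (attained at n=2); inf = -1/12 (attained at n=1).
Conclusion: inf(S) = -1/12, attained in S.

-1/12


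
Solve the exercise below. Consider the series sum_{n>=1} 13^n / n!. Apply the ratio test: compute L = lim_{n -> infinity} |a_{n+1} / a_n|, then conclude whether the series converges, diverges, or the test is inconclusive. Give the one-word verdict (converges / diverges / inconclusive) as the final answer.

Let a_n denote the general term. Form the ratio a_{n+1}/a_n and simplify:
a_{n+1}/a_n = 13/(n + 1)
Take the limit as n -> infinity: L = 0.
Since L = 0 < 1, the ratio test implies the series converges.

converges


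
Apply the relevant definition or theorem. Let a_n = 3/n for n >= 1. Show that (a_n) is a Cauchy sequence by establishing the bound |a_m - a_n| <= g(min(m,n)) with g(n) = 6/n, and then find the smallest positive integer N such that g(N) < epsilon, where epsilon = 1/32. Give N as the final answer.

For any m, n >= 1, by the triangle inequality:
|a_m - a_n| = |3/m - 3/n| <= 3*1/m + 3*1/n <= 6/min(m,n).
So g(n) = 6/n bounds the Cauchy difference. Since g(n) -> 0, (a_n) is Cauchy.
Now solve g(N) < 1/32: 6/N < 1/32 <=> N > 6 / (1/32) = 192.
The smallest integer strictly greater than 192 is N = 193.
Check: g(193) = 6/193 = 6/193 < 1/32; g(192) = 1/32 >= 1/32. So N = 193.

193


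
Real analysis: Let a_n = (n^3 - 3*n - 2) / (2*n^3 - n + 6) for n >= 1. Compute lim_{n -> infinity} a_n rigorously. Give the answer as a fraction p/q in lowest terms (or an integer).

Divide numerator and denominator by n^3, the highest power:
numerator / n^3 = 1 - 3/n^2 - 2/n^3
denominator / n^3 = 2 - 1/n^2 + 6/n^3
As n -> infinity, all terms of the form c/n^k (k >= 1) tend to 0.
So numerator / n^3 -> 1 and denominator / n^3 -> 2.
Therefore lim a_n = 1/2.

1/2


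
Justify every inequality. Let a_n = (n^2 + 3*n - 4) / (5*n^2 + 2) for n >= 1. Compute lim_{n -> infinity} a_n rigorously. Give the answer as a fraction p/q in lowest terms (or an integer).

Divide numerator and denominator by n^2, the highest power:
numerator / n^2 = 1 + 3/n - 4/n^2
denominator / n^2 = 5 + 2/n^2
As n -> infinity, all terms of the form c/n^k (k >= 1) tend to 0.
So numerator / n^2 -> 1 and denominator / n^2 -> 5.
Therefore lim a_n = 1/5.

1/5


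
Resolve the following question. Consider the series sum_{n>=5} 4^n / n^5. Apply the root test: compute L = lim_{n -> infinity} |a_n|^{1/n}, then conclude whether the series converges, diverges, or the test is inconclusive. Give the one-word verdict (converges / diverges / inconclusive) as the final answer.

Let a_n denote the general term. Form |a_n|^(1/n) and simplify:
|a_n|^(1/n) = 4/n^(5/n)
Take the limit as n -> infinity: L = 4.
Since L = 4 > 1, the root test implies divergence.

diverges


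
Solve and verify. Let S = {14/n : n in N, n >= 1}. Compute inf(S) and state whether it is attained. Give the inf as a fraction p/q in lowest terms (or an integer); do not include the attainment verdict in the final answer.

Analysis:
- Values: 14, 7, 14/3, 7/2, ... strictly decreasing.
- The maximum is 14 (n=1); sup = 14 (attained).
- The set is bounded below by 0; 14/n -> 0 so 0 is the greatest lower bound.
- 0 is not in the set, so inf = 0 is not attained.
Conclusion: inf(S) = 0, not attained in S.

0


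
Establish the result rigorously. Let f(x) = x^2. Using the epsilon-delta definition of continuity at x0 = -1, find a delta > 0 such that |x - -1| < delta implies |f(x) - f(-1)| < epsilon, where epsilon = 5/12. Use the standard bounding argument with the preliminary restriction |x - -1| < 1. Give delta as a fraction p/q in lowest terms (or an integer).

Factor: |x^2 - (-1)^2| = |x - -1| * |x + -1|.
Impose |x - -1| < 1 first. Then |x + -1| = |(x - -1) + 2*(-1)| <= |x - -1| + 2*|-1| < 1 + 2 = 3.
So |x^2 - (-1)^2| < delta * 3.
We need delta * 3 <= 5/12, i.e. delta <= 5/12/3 = 5/36.
Since 5/36 < 1, this is tighter than 1; take delta = 5/36.
So delta = 5/36 works.

5/36


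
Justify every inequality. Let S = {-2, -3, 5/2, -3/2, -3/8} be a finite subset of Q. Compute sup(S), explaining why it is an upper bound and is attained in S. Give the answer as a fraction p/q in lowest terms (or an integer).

S is finite, so sup(S) = max(S).
Sorted decreasing:
5/2, -3/8, -3/2, -2, -3
The extremum is 5/2.
For every x in S, x <= 5/2. And 5/2 is in S, so it is attained.
Therefore sup(S) = 5/2.

5/2


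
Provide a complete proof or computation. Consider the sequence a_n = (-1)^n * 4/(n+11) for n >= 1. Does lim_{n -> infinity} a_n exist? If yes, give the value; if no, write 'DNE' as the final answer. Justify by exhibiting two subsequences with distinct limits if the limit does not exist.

Examine the behaviour of a_n along subsequences.
Even-n subsequence a_{2k} = 4/(2k+11) -> 0. Odd-n subsequence a_{2k+1} = -4/(2k+12) -> 0. Both tend to 0, which suggests the limit is 0; verify directly.
|a_n - 0| = 4/(n+11) < 4/n for every n >= 1.
Given epsilon > 0, choose a positive integer N > 4/epsilon. Then for all n >= N, |a_n| < 4/n <= 4/N < epsilon.
So by the definition of the limit, lim a_n exists and equals 0.

0


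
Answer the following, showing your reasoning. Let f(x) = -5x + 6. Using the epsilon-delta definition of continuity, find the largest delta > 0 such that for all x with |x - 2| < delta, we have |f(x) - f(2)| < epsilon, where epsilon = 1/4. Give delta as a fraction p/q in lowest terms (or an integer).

We compute f(2) = -5*(2) + 6 = -4.
|f(x) - f(2)| = |-5x + 6 - (-4)| = |-5(x - 2)| = 5|x - 2|.
We need 5|x - 2| < 1/4, i.e. |x - 2| < 1/4 / 5 = 1/20.
So any delta <= 1/20 works. Conversely, if delta > 1/20, then x = 2 + 1/20 satisfies |x - 2| = 1/20 < delta but |f(x) - f(2)| = 5 * 1/20 = 1/4, which is not < 1/4; so no larger delta works.
Hence the largest such delta is 1/20.

1/20


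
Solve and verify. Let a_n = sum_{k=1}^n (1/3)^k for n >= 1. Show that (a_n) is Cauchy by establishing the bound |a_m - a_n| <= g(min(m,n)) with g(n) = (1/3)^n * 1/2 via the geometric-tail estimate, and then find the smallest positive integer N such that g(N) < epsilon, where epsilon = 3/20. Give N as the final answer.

For m > n >= 1: |a_m - a_n| = sum_{k=n+1}^m (1/3)^k < sum_{k=n+1}^infinity (1/3)^k = (1/3)^(n+1) / (1 - 1/3) = (1/3)^n * (1/3) * (3/2) = (1/3)^n * 1/2.
So g(n) = (1/3)^n / 2. Since g(n) -> 0, (a_n) is Cauchy.
Now solve g(N) < 3/20: (1/3)^N / 2 < 3/20 <=> 3^N > 1 / (2 * 3/20) = 10/3.
Check powers of 3: 3^1 = 3 <= 10/3, 3^2 = 9 > 10/3.
So the smallest such N is 2. Check: g(2) = 1/(2 * 9) = 1/18 < 3/20.

2


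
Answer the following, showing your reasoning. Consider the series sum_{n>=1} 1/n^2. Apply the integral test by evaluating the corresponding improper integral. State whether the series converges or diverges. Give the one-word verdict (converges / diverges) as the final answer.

Let f(x) = x^(-2). Then f is positive, continuous, and decreasing on [1, infinity), so the integral test applies.
Compute the improper integral int_{1}^infinity f(x) dx:
  antiderivative F(x) = -1/x.
  As x -> infinity, F(x) -> 0 (since p = 2 > 1).
  So int = F(infinity) - F(1) = 0 - (-1) = 1.
  Finite, so by the integral test, the series converges.

converges


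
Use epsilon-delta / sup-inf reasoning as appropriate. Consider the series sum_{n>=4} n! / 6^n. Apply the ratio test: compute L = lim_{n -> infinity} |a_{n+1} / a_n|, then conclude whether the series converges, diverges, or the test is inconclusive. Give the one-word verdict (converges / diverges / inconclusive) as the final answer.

Let a_n denote the general term. Form the ratio a_{n+1}/a_n and simplify:
a_{n+1}/a_n = n/6 + 1/6
Take the limit as n -> infinity: L = infinity.
Since L = infinity > 1 (or L = infinity), the ratio test implies the series diverges.

diverges


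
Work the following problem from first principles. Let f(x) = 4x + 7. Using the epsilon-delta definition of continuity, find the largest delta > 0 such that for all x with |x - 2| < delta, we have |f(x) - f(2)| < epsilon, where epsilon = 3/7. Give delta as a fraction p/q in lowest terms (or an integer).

We compute f(2) = 4*(2) + 7 = 15.
|f(x) - f(2)| = |4x + 7 - (15)| = |4(x - 2)| = 4|x - 2|.
We need 4|x - 2| < 3/7, i.e. |x - 2| < 3/7 / 4 = 3/28.
So any delta <= 3/28 works. Conversely, if delta > 3/28, then x = 2 + 3/28 satisfies |x - 2| = 3/28 < delta but |f(x) - f(2)| = 4 * 3/28 = 3/7, which is not < 3/7; so no larger delta works.
Hence the largest such delta is 3/28.

3/28


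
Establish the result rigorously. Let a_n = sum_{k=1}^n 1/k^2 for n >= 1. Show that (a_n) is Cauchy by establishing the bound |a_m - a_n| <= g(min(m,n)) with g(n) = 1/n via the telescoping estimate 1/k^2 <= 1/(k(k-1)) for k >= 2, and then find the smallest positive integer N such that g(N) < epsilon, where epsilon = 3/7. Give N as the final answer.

For m > n >= 1: |a_m - a_n| = sum_{k=n+1}^m 1/k^2.
Use 1/k^2 <= 1/(k(k-1)) = 1/(k-1) - 1/k for k >= 2:
sum_{k=n+1}^m 1/k^2 <= sum_{k=n+1}^m (1/(k-1) - 1/k) = 1/n - 1/m <= 1/n.
By symmetry the same bound holds with n,m swapped, so |a_m - a_n| <= 1/min(m,n) = g(min(m,n)). Since g(n) -> 0, (a_n) is Cauchy.
Now solve g(N) < 3/7: 1/N < 3/7 <=> N > 1/(3/7) = 7/3.
The smallest integer strictly greater than 7/3 is N = 3.
Check: g(3) = 1/3 < 3/7; g(2) = 1/2 >= 3/7. So N = 3.

3


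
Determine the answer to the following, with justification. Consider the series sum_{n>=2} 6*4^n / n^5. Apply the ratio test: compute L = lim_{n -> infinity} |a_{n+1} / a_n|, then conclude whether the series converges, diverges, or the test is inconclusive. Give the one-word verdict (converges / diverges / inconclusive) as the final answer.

Let a_n denote the general term. Form the ratio a_{n+1}/a_n and simplify:
a_{n+1}/a_n = 4*n^5/(n + 1)^5
Take the limit as n -> infinity: L = 4.
Since L = 4 > 1 (or L = infinity), the ratio test implies the series diverges.

diverges


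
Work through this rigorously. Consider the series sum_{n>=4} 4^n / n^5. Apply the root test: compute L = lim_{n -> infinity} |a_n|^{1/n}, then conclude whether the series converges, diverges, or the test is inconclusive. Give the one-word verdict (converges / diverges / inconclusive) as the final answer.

Let a_n denote the general term. Form |a_n|^(1/n) and simplify:
|a_n|^(1/n) = 4/n^(5/n)
Take the limit as n -> infinity: L = 4.
Since L = 4 > 1, the root test implies divergence.

diverges


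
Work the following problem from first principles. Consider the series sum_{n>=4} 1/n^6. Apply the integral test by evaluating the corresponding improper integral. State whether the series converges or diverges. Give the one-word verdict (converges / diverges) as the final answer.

Let f(x) = x^(-6). Then f is positive, continuous, and decreasing on [4, infinity), so the integral test applies.
Compute the improper integral int_{4}^infinity f(x) dx:
  antiderivative F(x) = -1/(5*x^5).
  As x -> infinity, F(x) -> 0 (since p = 6 > 1).
  So int = F(infinity) - F(4) = 0 - (-1/5120) = 1/5120.
  Finite, so by the integral test, the series converges.

converges


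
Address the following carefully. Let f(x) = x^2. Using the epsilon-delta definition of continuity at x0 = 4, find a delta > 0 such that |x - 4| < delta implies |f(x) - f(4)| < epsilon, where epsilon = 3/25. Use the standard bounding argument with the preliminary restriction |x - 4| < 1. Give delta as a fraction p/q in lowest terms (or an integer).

Factor: |x^2 - (4)^2| = |x - 4| * |x + 4|.
Impose |x - 4| < 1 first. Then |x + 4| = |(x - 4) + 2*(4)| <= |x - 4| + 2*|4| < 1 + 8 = 9.
So |x^2 - (4)^2| < delta * 9.
We need delta * 9 <= 3/25, i.e. delta <= 3/25/9 = 1/75.
Since 1/75 < 1, this is tighter than 1; take delta = 1/75.
So delta = 1/75 works.

1/75


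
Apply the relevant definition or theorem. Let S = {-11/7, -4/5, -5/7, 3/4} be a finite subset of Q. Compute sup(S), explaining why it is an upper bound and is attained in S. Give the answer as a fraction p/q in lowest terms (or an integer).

S is finite, so sup(S) = max(S).
Sorted decreasing:
3/4, -5/7, -4/5, -11/7
The extremum is 3/4.
For every x in S, x <= 3/4. And 3/4 is in S, so it is attained.
Therefore sup(S) = 3/4.

3/4


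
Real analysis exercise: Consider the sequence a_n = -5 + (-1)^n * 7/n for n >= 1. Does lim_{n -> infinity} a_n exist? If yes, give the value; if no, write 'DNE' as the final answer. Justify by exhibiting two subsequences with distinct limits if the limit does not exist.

Examine the behaviour of a_n along subsequences.
Even-n subsequence a_{2k} = -5 + 7/(2k) -> -5. Odd-n subsequence a_{2k+1} = -5 - 7/(2k+1) -> -5. Both tend to -5, which suggests the limit is -5; verify directly.
|a_n - (-5)| = |(-1)^n * 7/n| = 7/n for every n >= 1.
Given epsilon > 0, choose a positive integer N > 7/epsilon. Then for all n >= N, |a_n - (-5)| = 7/n <= 7/N < epsilon.
So by the definition of the limit, lim a_n exists and equals -5.

-5


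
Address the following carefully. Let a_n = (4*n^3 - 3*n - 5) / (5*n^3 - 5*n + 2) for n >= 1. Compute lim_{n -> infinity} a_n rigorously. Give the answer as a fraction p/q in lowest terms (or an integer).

Divide numerator and denominator by n^3, the highest power:
numerator / n^3 = 4 - 3/n^2 - 5/n^3
denominator / n^3 = 5 - 5/n^2 + 2/n^3
As n -> infinity, all terms of the form c/n^k (k >= 1) tend to 0.
So numerator / n^3 -> 4 and denominator / n^3 -> 5.
Therefore lim a_n = 4/5.

4/5


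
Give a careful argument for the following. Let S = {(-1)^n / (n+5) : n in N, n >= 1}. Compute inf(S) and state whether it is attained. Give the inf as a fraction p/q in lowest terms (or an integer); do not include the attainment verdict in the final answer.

Analysis:
- Values: -1/6, 1/7, -1/8, 1/9, -1/10, ...
- Positive terms (even n): 1/(2+5), 1/(4+5), ... decreasing -> max = 1/7 (n=2).
- Negative terms (odd n): -1/(1+5), -1/(3+5), ... increasing -> min = -1/6 (n=1).
- So sup = 1/7 (attained at n=2); inf = -1/6 (attained at n=1).
Conclusion: inf(S) = -1/6, attained in S.

-1/6


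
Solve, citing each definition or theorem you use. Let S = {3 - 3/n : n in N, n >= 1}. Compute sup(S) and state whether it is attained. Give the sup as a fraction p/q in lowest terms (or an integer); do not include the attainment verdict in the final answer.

Analysis:
- Values: 0, 3/2, 2, 9/4, ... strictly increasing.
- Minimum is 0 (n=1); inf = 0 (attained).
- 3 - 3/n -> 3 from below; sup = 3, not attained.
Conclusion: sup(S) = 3, not attained in S.

3


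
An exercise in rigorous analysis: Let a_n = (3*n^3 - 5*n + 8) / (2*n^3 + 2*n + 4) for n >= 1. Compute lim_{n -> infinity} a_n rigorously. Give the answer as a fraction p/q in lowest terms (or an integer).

Divide numerator and denominator by n^3, the highest power:
numerator / n^3 = 3 - 5/n^2 + 8/n^3
denominator / n^3 = 2 + 2/n^2 + 4/n^3
As n -> infinity, all terms of the form c/n^k (k >= 1) tend to 0.
So numerator / n^3 -> 3 and denominator / n^3 -> 2.
Therefore lim a_n = 3/2.

3/2


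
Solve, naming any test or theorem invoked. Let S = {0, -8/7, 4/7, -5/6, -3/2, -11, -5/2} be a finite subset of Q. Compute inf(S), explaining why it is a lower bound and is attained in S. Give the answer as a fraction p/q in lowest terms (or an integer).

S is finite, so inf(S) = min(S).
Sorted increasing:
-11, -5/2, -3/2, -8/7, -5/6, 0, 4/7
The extremum is -11.
For every x in S, x >= -11. And -11 is in S, so it is attained.
Therefore inf(S) = -11.

-11


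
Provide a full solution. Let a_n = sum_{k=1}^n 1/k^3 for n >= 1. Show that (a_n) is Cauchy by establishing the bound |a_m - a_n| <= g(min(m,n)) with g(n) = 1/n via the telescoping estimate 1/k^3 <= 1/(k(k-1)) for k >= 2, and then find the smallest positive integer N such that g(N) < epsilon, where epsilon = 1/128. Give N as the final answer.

For m > n >= 1: |a_m - a_n| = sum_{k=n+1}^m 1/k^3.
Use 1/k^3 <= 1/(k(k-1)) = 1/(k-1) - 1/k for k >= 2 (which holds since k^3 >= k^2 >= k(k-1) for k >= 2):
sum_{k=n+1}^m 1/k^3 <= sum_{k=n+1}^m (1/(k-1) - 1/k) = 1/n - 1/m <= 1/n.
By symmetry the same bound holds with n,m swapped, so |a_m - a_n| <= 1/min(m,n) = g(min(m,n)). Since g(n) -> 0, (a_n) is Cauchy.
Now solve g(N) < 1/128: 1/N < 1/128 <=> N > 1/(1/128) = 128.
The smallest integer strictly greater than 128 is N = 129.
Check: g(129) = 1/129 < 1/128; g(128) = 1/128 >= 1/128. So N = 129.

129


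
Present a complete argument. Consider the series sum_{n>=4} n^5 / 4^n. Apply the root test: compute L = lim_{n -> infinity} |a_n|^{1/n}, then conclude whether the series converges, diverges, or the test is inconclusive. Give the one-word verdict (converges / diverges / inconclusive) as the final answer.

Let a_n denote the general term. Form |a_n|^(1/n) and simplify:
|a_n|^(1/n) = n^(5/n)/4
Take the limit as n -> infinity: L = 1/4.
Since L = 1/4 < 1, the root test implies convergence.

converges


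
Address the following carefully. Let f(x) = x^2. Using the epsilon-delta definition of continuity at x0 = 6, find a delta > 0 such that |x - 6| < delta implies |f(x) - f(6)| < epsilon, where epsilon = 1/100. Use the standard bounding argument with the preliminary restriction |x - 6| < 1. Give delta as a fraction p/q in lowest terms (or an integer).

Factor: |x^2 - (6)^2| = |x - 6| * |x + 6|.
Impose |x - 6| < 1 first. Then |x + 6| = |(x - 6) + 2*(6)| <= |x - 6| + 2*|6| < 1 + 12 = 13.
So |x^2 - (6)^2| < delta * 13.
We need delta * 13 <= 1/100, i.e. delta <= 1/100/13 = 1/1300.
Since 1/1300 < 1, this is tighter than 1; take delta = 1/1300.
So delta = 1/1300 works.

1/1300


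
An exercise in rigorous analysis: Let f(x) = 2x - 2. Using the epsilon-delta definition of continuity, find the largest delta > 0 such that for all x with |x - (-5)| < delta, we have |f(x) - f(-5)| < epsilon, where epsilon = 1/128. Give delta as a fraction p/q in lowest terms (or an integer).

We compute f(-5) = 2*(-5) - 2 = -12.
|f(x) - f(-5)| = |2x - 2 - (-12)| = |2(x - (-5))| = 2|x - (-5)|.
We need 2|x - (-5)| < 1/128, i.e. |x - (-5)| < 1/128 / 2 = 1/256.
So any delta <= 1/256 works. Conversely, if delta > 1/256, then x = -5 + 1/256 satisfies |x - (-5)| = 1/256 < delta but |f(x) - f(-5)| = 2 * 1/256 = 1/128, which is not < 1/128; so no larger delta works.
Hence the largest such delta is 1/256.

1/256


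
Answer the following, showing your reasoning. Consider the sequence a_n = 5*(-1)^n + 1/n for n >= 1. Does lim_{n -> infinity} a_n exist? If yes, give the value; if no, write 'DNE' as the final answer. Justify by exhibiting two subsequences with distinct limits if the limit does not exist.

Examine the behaviour of a_n along subsequences.
a_{2k} = 5 + 1/(2k) -> 5. a_{2k+1} = -5 + 1/(2k+1) -> -5.
Since these two subsequential limits are 5 and -5, distinct, the full sequence cannot converge (a convergent sequence has all subsequences tending to the same limit). So lim a_n does not exist.

DNE


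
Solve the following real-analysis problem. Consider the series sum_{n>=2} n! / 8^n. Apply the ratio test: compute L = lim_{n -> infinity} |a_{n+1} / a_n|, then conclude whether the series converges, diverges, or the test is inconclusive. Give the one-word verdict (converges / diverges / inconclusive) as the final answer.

Let a_n denote the general term. Form the ratio a_{n+1}/a_n and simplify:
a_{n+1}/a_n = n/8 + 1/8
Take the limit as n -> infinity: L = infinity.
Since L = infinity > 1 (or L = infinity), the ratio test implies the series diverges.

diverges


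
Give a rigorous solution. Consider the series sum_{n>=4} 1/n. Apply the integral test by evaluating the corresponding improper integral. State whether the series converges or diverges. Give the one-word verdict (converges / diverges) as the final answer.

Let f(x) = 1/x. Then f is positive, continuous, and decreasing on [4, infinity), so the integral test applies.
Compute the improper integral int_{4}^infinity f(x) dx:
  antiderivative F(x) = log(x).
  As x -> infinity, log(x) -> infinity.
  So int = infinity - log(4) = infinity. By the integral test, the series diverges.

diverges


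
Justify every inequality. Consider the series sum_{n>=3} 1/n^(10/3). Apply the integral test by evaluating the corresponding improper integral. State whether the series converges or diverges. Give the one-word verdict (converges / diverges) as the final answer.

Let f(x) = x^(-10/3). Then f is positive, continuous, and decreasing on [3, infinity), so the integral test applies.
Compute the improper integral int_{3}^infinity f(x) dx:
  antiderivative F(x) = -3/(7*x^(7/3)).
  As x -> infinity, F(x) -> 0 (since p = 10/3 > 1).
  So int = F(infinity) - F(3) = 0 - (-3^(2/3)/63) = 3^(2/3)/63.
  Finite, so by the integral test, the series converges.

converges


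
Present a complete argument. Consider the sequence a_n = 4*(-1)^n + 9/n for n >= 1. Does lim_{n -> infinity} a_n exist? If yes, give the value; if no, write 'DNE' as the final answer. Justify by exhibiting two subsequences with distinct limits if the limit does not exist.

Examine the behaviour of a_n along subsequences.
a_{2k} = 4 + 9/(2k) -> 4. a_{2k+1} = -4 + 9/(2k+1) -> -4.
Since these two subsequential limits are 4 and -4, distinct, the full sequence cannot converge (a convergent sequence has all subsequences tending to the same limit). So lim a_n does not exist.

DNE


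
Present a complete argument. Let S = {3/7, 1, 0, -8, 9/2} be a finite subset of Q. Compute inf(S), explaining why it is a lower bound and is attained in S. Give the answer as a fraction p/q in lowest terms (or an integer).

S is finite, so inf(S) = min(S).
Sorted increasing:
-8, 0, 3/7, 1, 9/2
The extremum is -8.
For every x in S, x >= -8. And -8 is in S, so it is attained.
Therefore inf(S) = -8.

-8


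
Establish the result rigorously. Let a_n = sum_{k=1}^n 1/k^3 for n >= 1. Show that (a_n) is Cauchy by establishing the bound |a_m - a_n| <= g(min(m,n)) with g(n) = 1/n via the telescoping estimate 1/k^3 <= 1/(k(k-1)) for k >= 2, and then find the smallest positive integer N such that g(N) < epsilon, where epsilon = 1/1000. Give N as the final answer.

For m > n >= 1: |a_m - a_n| = sum_{k=n+1}^m 1/k^3.
Use 1/k^3 <= 1/(k(k-1)) = 1/(k-1) - 1/k for k >= 2 (which holds since k^3 >= k^2 >= k(k-1) for k >= 2):
sum_{k=n+1}^m 1/k^3 <= sum_{k=n+1}^m (1/(k-1) - 1/k) = 1/n - 1/m <= 1/n.
By symmetry the same bound holds with n,m swapped, so |a_m - a_n| <= 1/min(m,n) = g(min(m,n)). Since g(n) -> 0, (a_n) is Cauchy.
Now solve g(N) < 1/1000: 1/N < 1/1000 <=> N > 1/(1/1000) = 1000.
The smallest integer strictly greater than 1000 is N = 1001.
Check: g(1001) = 1/1001 < 1/1000; g(1000) = 1/1000 >= 1/1000. So N = 1001.

1001


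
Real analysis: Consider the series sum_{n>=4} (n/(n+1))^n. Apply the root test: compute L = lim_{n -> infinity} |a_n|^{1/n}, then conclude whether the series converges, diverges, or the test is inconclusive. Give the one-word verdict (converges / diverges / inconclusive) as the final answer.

Let a_n denote the general term. Form |a_n|^(1/n) and simplify:
|a_n|^(1/n) = n/(n + 1)
Take the limit as n -> infinity: L = 1.
Since L = 1, the root test is inconclusive. (In fact a_n = (n/(n+1))^n -> e^(-1) != 0, so the nth-term test shows divergence; but the root test itself gives no conclusion.)

inconclusive


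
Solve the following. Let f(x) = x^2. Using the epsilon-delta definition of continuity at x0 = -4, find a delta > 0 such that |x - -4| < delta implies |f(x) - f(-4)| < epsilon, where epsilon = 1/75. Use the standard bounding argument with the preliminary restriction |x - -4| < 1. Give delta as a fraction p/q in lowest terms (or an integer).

Factor: |x^2 - (-4)^2| = |x - -4| * |x + -4|.
Impose |x - -4| < 1 first. Then |x + -4| = |(x - -4) + 2*(-4)| <= |x - -4| + 2*|-4| < 1 + 8 = 9.
So |x^2 - (-4)^2| < delta * 9.
We need delta * 9 <= 1/75, i.e. delta <= 1/75/9 = 1/675.
Since 1/675 < 1, this is tighter than 1; take delta = 1/675.
So delta = 1/675 works.

1/675


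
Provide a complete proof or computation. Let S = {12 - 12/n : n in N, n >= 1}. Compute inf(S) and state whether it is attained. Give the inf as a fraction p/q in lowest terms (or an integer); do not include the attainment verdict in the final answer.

Analysis:
- Values: 0, 6, 8, 9, ... strictly increasing.
- Minimum is 0 (n=1); inf = 0 (attained).
- 12 - 12/n -> 12 from below; sup = 12, not attained.
Conclusion: inf(S) = 0, attained in S.

0


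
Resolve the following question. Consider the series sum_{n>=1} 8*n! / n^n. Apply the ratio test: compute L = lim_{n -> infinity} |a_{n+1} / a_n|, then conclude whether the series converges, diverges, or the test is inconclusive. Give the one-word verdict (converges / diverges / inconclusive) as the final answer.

Let a_n denote the general term. Form the ratio a_{n+1}/a_n and simplify:
a_{n+1}/a_n = (n/(n + 1))^n
Take the limit as n -> infinity: L = exp(-1).
Since L = exp(-1) < 1, the ratio test implies the series converges.

converges


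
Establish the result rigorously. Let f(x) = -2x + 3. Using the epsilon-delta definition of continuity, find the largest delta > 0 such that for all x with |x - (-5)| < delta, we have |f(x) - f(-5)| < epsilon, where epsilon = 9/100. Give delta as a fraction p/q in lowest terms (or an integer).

We compute f(-5) = -2*(-5) + 3 = 13.
|f(x) - f(-5)| = |-2x + 3 - (13)| = |-2(x - (-5))| = 2|x - (-5)|.
We need 2|x - (-5)| < 9/100, i.e. |x - (-5)| < 9/100 / 2 = 9/200.
So any delta <= 9/200 works. Conversely, if delta > 9/200, then x = -5 + 9/200 satisfies |x - (-5)| = 9/200 < delta but |f(x) - f(-5)| = 2 * 9/200 = 9/100, which is not < 9/100; so no larger delta works.
Hence the largest such delta is 9/200.

9/200


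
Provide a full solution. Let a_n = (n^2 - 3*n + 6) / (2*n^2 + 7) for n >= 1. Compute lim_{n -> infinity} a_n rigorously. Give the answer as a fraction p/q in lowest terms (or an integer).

Divide numerator and denominator by n^2, the highest power:
numerator / n^2 = 1 - 3/n + 6/n^2
denominator / n^2 = 2 + 7/n^2
As n -> infinity, all terms of the form c/n^k (k >= 1) tend to 0.
So numerator / n^2 -> 1 and denominator / n^2 -> 2.
Therefore lim a_n = 1/2.

1/2


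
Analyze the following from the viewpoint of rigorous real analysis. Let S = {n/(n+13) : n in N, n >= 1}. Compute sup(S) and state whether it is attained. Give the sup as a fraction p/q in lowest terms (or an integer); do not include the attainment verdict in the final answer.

Analysis:
- Values: 1/14, 2/15, 3/16, 4/17, ... strictly increasing.
- Minimum is 1/14 (n=1); inf = 1/14 (attained).
- n/(n+13) = 1 - 13/(n+13) -> 1 from below as n -> infinity, and never equals 1.
- So sup = 1 (not attained).
Conclusion: sup(S) = 1, not attained in S.

1


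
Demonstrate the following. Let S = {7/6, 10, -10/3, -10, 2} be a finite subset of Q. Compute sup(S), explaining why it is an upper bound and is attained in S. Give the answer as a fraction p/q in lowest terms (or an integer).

S is finite, so sup(S) = max(S).
Sorted decreasing:
10, 2, 7/6, -10/3, -10
The extremum is 10.
For every x in S, x <= 10. And 10 is in S, so it is attained.
Therefore sup(S) = 10.

10


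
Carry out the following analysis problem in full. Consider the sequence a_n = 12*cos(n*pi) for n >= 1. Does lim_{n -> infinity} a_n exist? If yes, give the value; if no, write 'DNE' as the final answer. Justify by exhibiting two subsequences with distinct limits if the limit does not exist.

Examine the behaviour of a_n along subsequences.
cos(n*pi) = (-1)^n, so a_n = 12*(-1)^n. a_{2k} = 12 -> 12. a_{2k+1} = -12 -> -12.
Since these two subsequential limits are 12 and -12, distinct, the full sequence cannot converge (a convergent sequence has all subsequences tending to the same limit). So lim a_n does not exist.

DNE
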